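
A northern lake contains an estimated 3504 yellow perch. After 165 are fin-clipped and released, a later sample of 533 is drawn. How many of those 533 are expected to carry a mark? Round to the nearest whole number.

expected recaptures ≈ 25

The marked fraction of the population is 165/3504, so in a sample of 533 expect C·(M/N) marked.
E[R] = 165 × 533 / 3504 = 87945 / 3504 ≈ 25.1 → 25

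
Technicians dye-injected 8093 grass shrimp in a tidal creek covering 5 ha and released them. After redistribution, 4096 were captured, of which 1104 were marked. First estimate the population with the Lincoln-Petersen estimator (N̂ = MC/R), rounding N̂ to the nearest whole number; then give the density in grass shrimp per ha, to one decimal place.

N̂ = 8093·4096/1104 = 33148928/1104 ≈ 30026.2 → 30026
Density = N̂ / area = 30026 / 5 ≈ 6005.20 → 6005.2 per ha

density ≈ 6005.2 grass shrimp per ha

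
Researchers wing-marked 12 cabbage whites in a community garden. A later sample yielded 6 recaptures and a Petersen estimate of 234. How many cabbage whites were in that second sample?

C = 117

From N = M·C/R: C = N·R / M = 234·6 / 12 = 1404 / 12 = 117.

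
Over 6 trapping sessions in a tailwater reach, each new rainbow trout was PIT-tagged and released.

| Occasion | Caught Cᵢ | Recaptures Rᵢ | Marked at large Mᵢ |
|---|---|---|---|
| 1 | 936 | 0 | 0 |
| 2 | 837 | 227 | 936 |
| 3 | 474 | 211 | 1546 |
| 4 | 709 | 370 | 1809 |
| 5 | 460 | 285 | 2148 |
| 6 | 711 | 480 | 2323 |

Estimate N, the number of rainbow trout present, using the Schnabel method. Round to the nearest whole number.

Σ MᵢCᵢ = 0·936 + 936·837 + 1546·474 + 1809·709 + 2148·460 + 2323·711 = 0 + 783432 + 732804 + 1282581 + 988080 + 1651653 = 5438550
Σ Rᵢ = 0 + 227 + 211 + 370 + 285 + 480 = 1573
N̂ = 5438550 / 1573 ≈ 3457.4 → 3457

N ≈ 3457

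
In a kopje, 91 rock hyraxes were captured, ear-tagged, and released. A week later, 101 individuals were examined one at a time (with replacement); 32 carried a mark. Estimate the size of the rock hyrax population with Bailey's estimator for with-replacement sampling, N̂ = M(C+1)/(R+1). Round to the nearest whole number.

N̂ = 91·(101+1)/(32+1) = 91·102/33 = 9282/33 ≈ 281.3 → 281

N ≈ 281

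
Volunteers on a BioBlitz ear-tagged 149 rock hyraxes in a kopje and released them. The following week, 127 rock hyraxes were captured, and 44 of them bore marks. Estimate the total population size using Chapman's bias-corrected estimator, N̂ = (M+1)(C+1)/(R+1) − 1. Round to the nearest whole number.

N ≈ 426

N̂ = (149+1)(127+1)/(44+1) − 1 = 150·128/45 − 1
= 19200/45 − 1 ≈ 426.7 − 1 ≈ 425.7 → 426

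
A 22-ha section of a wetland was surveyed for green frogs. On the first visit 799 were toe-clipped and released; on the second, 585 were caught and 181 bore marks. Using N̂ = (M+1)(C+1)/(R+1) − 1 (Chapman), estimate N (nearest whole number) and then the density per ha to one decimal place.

N̂ = 800·586/182 − 1 = 468800/182 − 1 ≈ 2574.8 → 2575
Density = N̂ / area = 2575 / 22 ≈ 117.045 → 117.0 per ha

density ≈ 117.0 green frogs per ha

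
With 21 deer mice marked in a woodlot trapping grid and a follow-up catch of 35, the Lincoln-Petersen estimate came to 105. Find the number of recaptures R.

From N = M·C/R: R = M·C / N = 21·35 / 105 = 735 / 105 = 7.

R = 7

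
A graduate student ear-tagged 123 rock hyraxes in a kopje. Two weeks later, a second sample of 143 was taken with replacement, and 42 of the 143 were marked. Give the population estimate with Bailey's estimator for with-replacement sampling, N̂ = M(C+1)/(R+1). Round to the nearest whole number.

N ≈ 412

N̂ = 123·(143+1)/(42+1) = 123·144/43 = 17712/43 ≈ 411.9 → 412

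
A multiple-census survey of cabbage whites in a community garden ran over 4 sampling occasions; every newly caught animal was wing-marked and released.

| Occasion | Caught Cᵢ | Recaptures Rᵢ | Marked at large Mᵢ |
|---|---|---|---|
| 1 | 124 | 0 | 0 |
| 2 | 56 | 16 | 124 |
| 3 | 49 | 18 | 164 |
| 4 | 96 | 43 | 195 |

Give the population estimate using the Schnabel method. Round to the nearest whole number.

N ≈ 438

Σ MᵢCᵢ = 0·124 + 124·56 + 164·49 + 195·96 = 0 + 6944 + 8036 + 18720 = 33700
Σ Rᵢ = 0 + 16 + 18 + 43 = 77
N̂ = 33700 / 77 ≈ 437.7 → 438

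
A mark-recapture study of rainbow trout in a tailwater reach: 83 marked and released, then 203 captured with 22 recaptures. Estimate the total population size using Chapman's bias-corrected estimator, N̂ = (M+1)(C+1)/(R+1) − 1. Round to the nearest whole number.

N ≈ 744

N̂ = (83+1)(203+1)/(22+1) − 1 = 84·204/23 − 1
= 17136/23 − 1 ≈ 745.0 − 1 ≈ 744.0 → 744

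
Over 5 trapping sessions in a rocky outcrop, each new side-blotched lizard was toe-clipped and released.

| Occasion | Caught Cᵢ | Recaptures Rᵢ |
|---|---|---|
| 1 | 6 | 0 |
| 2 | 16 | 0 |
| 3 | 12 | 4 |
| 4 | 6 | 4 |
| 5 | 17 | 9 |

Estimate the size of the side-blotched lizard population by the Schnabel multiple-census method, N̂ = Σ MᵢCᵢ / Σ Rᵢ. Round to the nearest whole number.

N ≈ 64

Marked at large before each occasion: Mᵢ = Σⱼ<ᵢ (Cⱼ − Rⱼ) → M1=0, M2=6, M3=22, M4=30, M5=32
Σ MᵢCᵢ = 0·6 + 6·16 + 22·12 + 30·6 + 32·17 = 0 + 96 + 264 + 180 + 544 = 1084
Σ Rᵢ = 0 + 0 + 4 + 4 + 9 = 17
N̂ = 1084 / 17 ≈ 63.8 → 64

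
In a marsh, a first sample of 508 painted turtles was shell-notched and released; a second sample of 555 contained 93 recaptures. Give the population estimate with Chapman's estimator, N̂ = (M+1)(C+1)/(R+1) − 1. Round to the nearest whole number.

N ≈ 3010

N̂ = (508+1)(555+1)/(93+1) − 1 = 509·556/94 − 1
= 283004/94 − 1 ≈ 3010.7 − 1 ≈ 3009.7 → 3010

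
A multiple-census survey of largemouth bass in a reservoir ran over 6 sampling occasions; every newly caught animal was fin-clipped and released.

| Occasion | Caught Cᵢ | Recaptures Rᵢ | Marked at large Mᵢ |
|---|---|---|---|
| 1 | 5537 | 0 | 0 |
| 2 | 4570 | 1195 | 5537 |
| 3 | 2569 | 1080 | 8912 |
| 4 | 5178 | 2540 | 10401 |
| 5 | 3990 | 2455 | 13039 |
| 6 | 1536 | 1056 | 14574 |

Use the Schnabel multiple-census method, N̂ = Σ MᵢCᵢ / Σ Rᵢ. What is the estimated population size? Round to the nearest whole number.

Σ MᵢCᵢ = 0·5537 + 5537·4570 + 8912·2569 + 10401·5178 + 13039·3990 + 14574·1536 = 0 + 25304090 + 22894928 + 53856378 + 52025610 + 22385664 = 176466670
Σ Rᵢ = 0 + 1195 + 1080 + 2540 + 2455 + 1056 = 8326
N̂ = 176466670 / 8326 ≈ 21194.7 → 21195

N ≈ 21,195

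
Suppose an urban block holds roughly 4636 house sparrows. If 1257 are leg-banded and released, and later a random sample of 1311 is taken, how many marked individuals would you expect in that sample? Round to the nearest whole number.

expected recaptures ≈ 355

Expected recaptures E[R] = M·C / N.
E[R] = 1257 × 1311 / 4636 = 1647927 / 4636 ≈ 355.46 → 355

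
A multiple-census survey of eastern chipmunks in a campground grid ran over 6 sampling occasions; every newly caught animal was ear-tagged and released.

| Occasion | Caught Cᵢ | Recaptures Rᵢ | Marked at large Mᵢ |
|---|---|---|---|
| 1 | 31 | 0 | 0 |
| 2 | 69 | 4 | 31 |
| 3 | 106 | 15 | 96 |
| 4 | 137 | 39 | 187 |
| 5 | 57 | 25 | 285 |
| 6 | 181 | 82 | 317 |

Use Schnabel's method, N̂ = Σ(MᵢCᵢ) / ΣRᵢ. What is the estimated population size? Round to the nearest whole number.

Σ MᵢCᵢ = 0·31 + 31·69 + 96·106 + 187·137 + 285·57 + 317·181 = 0 + 2139 + 10176 + 25619 + 16245 + 57377 = 111556
Σ Rᵢ = 0 + 4 + 15 + 39 + 25 + 82 = 165
N̂ = 111556 / 165 ≈ 676.1 → 676

N ≈ 676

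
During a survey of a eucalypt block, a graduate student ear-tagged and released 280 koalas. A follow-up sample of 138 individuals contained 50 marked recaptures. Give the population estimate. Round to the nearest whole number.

If marked individuals mix randomly, R/C ≈ M/N, giving N ≈ M·C/R.
N = (280 × 138) / 50 = 38640 / 50 ≈ 772.8 → 773

N ≈ 773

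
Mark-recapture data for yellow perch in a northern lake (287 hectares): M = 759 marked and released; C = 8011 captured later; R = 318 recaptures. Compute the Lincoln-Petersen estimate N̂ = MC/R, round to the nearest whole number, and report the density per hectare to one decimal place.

N̂ = 759·8011/318 = 6080349/318 ≈ 19120.6 → 19121
Density = N̂ / area = 19121 / 287 ≈ 66.62 → 66.6 per hectare

density ≈ 66.6 yellow perch per hectare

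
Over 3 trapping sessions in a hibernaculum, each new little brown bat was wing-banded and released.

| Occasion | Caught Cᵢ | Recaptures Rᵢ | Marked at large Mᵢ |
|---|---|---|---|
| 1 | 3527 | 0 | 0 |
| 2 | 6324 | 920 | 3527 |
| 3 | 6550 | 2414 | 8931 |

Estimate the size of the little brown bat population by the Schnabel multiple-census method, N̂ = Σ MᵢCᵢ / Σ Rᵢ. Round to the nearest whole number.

N ≈ 24,236

Σ MᵢCᵢ = 0·3527 + 3527·6324 + 8931·6550 = 0 + 22304748 + 58498050 = 80802798
Σ Rᵢ = 0 + 920 + 2414 = 3334
N̂ = 80802798 / 3334 ≈ 24236.0 → 24236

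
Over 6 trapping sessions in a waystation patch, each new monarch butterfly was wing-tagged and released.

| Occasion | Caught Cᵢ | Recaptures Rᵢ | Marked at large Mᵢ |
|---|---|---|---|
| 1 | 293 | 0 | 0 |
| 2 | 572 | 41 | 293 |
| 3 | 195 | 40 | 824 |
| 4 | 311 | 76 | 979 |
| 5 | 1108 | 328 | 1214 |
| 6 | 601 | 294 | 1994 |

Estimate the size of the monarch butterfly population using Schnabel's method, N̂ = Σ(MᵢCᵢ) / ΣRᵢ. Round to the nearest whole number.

Σ MᵢCᵢ = 0·293 + 293·572 + 824·195 + 979·311 + 1214·1108 + 1994·601 = 0 + 167596 + 160680 + 304469 + 1345112 + 1198394 = 3176251
Σ Rᵢ = 0 + 41 + 40 + 76 + 328 + 294 = 779
N̂ = 3176251 / 779 ≈ 4077.3 → 4077

N ≈ 4077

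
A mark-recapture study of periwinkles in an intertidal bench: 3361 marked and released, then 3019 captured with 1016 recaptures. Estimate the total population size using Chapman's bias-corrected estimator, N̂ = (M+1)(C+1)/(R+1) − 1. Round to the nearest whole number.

N ≈ 9983

N̂ = (3361+1)(3019+1)/(1016+1) − 1 = 3362·3020/1017 − 1
= 10153240/1017 − 1 ≈ 9983.5 − 1 ≈ 9982.5 → 9983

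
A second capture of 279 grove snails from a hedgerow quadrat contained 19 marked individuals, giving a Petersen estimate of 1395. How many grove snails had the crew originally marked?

M = 95

From N = M·C/R: M = N·R / C = 1395·19 / 279 = 26505 / 279 = 95.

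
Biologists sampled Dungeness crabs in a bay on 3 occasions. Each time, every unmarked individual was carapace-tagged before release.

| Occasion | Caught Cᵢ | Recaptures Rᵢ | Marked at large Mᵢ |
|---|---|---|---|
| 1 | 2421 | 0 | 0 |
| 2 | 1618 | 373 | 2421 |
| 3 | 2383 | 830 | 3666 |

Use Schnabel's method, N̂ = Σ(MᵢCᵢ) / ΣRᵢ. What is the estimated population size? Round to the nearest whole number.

Σ MᵢCᵢ = 0·2421 + 2421·1618 + 3666·2383 = 0 + 3917178 + 8736078 = 12653256
Σ Rᵢ = 0 + 373 + 830 = 1203
N̂ = 12653256 / 1203 ≈ 10518.1 → 10518

N ≈ 10,518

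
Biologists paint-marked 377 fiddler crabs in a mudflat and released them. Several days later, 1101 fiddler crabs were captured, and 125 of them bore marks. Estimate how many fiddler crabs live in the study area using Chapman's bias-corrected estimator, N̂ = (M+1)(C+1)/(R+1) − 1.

N̂ = (377+1)(1101+1)/(125+1) − 1 = 378·1102/126 − 1
= 416556/126 − 1 = 3306 − 1 = 3305

N = 3305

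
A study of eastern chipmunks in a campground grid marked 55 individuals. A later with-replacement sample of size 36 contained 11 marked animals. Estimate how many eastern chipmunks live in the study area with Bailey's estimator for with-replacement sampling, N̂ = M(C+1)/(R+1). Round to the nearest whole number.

N ≈ 170

N̂ = 55·(36+1)/(11+1) = 55·37/12 = 2035/12 ≈ 169.6 → 170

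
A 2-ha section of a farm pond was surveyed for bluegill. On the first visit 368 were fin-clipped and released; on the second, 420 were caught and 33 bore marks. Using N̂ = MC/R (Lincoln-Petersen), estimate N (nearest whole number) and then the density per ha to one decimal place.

density ≈ 2342.0 bluegill per ha

N̂ = 368·420/33 = 154560/33 ≈ 4683.6 → 4684
Density = N̂ / area = 4684 / 2 = 2342.0 per ha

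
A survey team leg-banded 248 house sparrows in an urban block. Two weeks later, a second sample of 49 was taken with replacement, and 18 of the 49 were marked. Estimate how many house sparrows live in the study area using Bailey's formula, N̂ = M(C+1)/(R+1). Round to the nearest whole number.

N̂ = 248·(49+1)/(18+1) = 248·50/19 = 12400/19 ≈ 652.6 → 653

N ≈ 653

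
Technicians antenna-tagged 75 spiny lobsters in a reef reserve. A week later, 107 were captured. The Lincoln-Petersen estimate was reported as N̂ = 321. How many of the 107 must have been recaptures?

R = 25

From N = M·C/R: R = M·C / N = 75·107 / 321 = 8025 / 321 = 25.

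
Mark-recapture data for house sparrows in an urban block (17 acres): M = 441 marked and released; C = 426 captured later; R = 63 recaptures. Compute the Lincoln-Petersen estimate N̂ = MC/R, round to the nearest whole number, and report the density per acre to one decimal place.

density ≈ 175.4 house sparrows per acre

N̂ = 441·426/63 = 187866/63 = 2982
Density = N̂ / area = 2982 / 17 ≈ 175.41 → 175.4 per acre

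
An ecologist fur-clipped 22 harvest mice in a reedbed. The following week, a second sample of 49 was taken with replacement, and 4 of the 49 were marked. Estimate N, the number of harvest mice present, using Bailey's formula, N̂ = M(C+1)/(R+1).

N̂ = 22·(49+1)/(4+1) = 22·50/5 = 1100/5 = 220

N = 220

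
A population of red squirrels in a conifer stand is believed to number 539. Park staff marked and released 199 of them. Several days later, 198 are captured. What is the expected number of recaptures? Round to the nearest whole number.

expected recaptures ≈ 73

Expected recaptures E[R] = M·C / N.
E[R] = 199 × 198 / 539 = 39402 / 539 ≈ 73.1 → 73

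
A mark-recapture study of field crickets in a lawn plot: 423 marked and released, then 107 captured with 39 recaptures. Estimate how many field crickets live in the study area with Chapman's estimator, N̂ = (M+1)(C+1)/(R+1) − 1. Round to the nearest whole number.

N̂ = (423+1)(107+1)/(39+1) − 1 = 424·108/40 − 1
= 45792/40 − 1 ≈ 1144.8 − 1 ≈ 1143.8 → 1144

N ≈ 1144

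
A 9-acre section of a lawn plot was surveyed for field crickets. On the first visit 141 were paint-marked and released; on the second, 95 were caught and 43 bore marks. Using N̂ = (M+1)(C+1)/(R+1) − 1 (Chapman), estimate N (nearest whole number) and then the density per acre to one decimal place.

density ≈ 34.3 field crickets per acre

N̂ = 142·96/44 − 1 = 13632/44 − 1 ≈ 308.8 → 309
Density = N̂ / area = 309 / 9 ≈ 34.33 → 34.3 per acre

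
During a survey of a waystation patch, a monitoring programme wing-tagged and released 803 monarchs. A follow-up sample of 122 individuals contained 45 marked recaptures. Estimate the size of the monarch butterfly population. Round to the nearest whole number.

N ≈ 2177

N = (803 × 122) / 45 = 97966 / 45 ≈ 2177.0 → 2177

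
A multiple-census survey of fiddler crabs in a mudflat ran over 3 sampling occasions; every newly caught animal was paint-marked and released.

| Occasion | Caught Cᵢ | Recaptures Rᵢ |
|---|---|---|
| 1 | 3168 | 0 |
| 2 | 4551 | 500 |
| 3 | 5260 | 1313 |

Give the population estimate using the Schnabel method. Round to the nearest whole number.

Marked at large before each occasion: Mᵢ = Σⱼ<ᵢ (Cⱼ − Rⱼ) → M1=0, M2=3168, M3=7219
Σ MᵢCᵢ = 0·3168 + 3168·4551 + 7219·5260 = 0 + 14417568 + 37971940 = 52389508
Σ Rᵢ = 0 + 500 + 1313 = 1813
N̂ = 52389508 / 1813 ≈ 28896.6 → 28897

N ≈ 28,897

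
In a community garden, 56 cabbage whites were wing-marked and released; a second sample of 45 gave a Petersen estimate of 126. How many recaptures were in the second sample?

R = 20

From N = M·C/R: R = M·C / N = 56·45 / 126 = 2520 / 126 = 20.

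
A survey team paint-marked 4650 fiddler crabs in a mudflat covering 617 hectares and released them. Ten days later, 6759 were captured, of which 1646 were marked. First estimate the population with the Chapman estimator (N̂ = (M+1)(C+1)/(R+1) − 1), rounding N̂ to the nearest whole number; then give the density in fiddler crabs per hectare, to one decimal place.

N̂ = 4651·6760/1647 − 1 = 31440760/1647 − 1 ≈ 19088.7 → 19089
Density = N̂ / area = 19089 / 617 ≈ 30.94 → 30.9 per hectare

density ≈ 30.9 fiddler crabs per hectare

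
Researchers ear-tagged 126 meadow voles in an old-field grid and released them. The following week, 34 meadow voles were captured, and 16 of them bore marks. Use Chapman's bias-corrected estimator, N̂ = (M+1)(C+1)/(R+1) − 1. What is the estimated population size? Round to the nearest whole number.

N̂ = (126+1)(34+1)/(16+1) − 1 = 127·35/17 − 1
= 4445/17 − 1 ≈ 261.47 − 1 ≈ 260.47 → 260

N ≈ 260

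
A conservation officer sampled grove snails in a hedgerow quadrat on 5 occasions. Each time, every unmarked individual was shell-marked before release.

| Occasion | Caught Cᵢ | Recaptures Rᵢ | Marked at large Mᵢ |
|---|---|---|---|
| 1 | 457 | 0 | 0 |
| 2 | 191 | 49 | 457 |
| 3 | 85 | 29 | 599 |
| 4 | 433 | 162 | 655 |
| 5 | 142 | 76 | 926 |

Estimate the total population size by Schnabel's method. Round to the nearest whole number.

Σ MᵢCᵢ = 0·457 + 457·191 + 599·85 + 655·433 + 926·142 = 0 + 87287 + 50915 + 283615 + 131492 = 553309
Σ Rᵢ = 0 + 49 + 29 + 162 + 76 = 316
N̂ = 553309 / 316 ≈ 1751.0 → 1751

N ≈ 1751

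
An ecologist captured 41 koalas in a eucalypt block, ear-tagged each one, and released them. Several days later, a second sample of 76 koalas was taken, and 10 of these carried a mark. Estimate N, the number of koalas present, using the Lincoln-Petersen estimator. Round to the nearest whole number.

N = (41 × 76) / 10 = 3116 / 10 ≈ 311.6 → 312

N ≈ 312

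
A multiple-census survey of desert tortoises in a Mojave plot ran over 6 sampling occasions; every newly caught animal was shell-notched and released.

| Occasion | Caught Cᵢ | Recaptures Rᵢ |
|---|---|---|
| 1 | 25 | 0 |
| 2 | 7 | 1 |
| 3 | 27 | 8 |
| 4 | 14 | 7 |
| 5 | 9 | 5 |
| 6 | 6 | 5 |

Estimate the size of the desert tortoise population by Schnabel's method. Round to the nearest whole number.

N ≈ 100

Marked at large before each occasion: Mᵢ = Σⱼ<ᵢ (Cⱼ − Rⱼ) → M1=0, M2=25, M3=31, M4=50, M5=57, M6=61
Σ MᵢCᵢ = 0·25 + 25·7 + 31·27 + 50·14 + 57·9 + 61·6 = 0 + 175 + 837 + 700 + 513 + 366 = 2591
Σ Rᵢ = 0 + 1 + 8 + 7 + 5 + 5 = 26
N̂ = 2591 / 26 ≈ 99.7 → 100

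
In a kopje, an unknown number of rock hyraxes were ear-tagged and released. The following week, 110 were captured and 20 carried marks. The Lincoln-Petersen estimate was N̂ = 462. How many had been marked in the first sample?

From N = M·C/R: M = N·R / C = 462·20 / 110 = 9240 / 110 = 84.

M = 84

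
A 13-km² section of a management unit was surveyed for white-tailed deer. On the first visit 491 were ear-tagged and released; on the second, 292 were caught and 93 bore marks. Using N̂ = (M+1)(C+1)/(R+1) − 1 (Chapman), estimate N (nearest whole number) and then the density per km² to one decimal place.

density ≈ 117.9 white-tailed deer per km²

N̂ = 492·293/94 − 1 = 144156/94 − 1 ≈ 1532.6 → 1533
Density = N̂ / area = 1533 / 13 ≈ 117.92 → 117.9 per km²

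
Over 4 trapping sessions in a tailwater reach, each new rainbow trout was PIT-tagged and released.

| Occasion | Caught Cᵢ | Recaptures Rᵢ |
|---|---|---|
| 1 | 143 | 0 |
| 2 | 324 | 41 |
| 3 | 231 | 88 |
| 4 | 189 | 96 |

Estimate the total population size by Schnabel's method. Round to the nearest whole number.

Marked at large before each occasion: Mᵢ = Σⱼ<ᵢ (Cⱼ − Rⱼ) → M1=0, M2=143, M3=426, M4=569
Σ MᵢCᵢ = 0·143 + 143·324 + 426·231 + 569·189 = 0 + 46332 + 98406 + 107541 = 252279
Σ Rᵢ = 0 + 41 + 88 + 96 = 225
N̂ = 252279 / 225 ≈ 1121.2 → 1121

N ≈ 1121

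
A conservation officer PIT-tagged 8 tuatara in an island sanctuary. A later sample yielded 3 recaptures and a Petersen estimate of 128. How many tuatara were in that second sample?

C = 48

From N = M·C/R: C = N·R / M = 128·3 / 8 = 384 / 8 = 48.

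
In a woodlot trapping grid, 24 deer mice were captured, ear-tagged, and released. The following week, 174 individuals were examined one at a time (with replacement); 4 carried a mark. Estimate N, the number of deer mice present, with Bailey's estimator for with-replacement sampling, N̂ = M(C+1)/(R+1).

N = 840

N̂ = 24·(174+1)/(4+1) = 24·175/5 = 4200/5 = 840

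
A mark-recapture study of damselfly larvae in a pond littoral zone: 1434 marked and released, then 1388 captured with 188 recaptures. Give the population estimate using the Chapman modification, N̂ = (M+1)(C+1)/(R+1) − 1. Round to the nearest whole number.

N ≈ 10,545

N̂ = (1434+1)(1388+1)/(188+1) − 1 = 1435·1389/189 − 1
= 1993215/189 − 1 ≈ 10546.1 − 1 ≈ 10545.1 → 10545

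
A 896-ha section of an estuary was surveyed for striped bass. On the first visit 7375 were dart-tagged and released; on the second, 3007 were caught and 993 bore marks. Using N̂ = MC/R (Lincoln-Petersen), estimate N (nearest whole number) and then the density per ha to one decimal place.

density ≈ 24.9 striped bass per ha

N̂ = 7375·3007/993 = 22176625/993 ≈ 22333.0 → 22333
Density = N̂ / area = 22333 / 896 ≈ 24.93 → 24.9 per ha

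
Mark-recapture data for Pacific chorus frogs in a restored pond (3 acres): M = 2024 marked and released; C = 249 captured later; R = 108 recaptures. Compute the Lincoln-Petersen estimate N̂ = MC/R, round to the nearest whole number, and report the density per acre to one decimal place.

N̂ = 2024·249/108 = 503976/108 ≈ 4666.4 → 4666
Density = N̂ / area = 4666 / 3 ≈ 1555.33 → 1555.3 per acre

density ≈ 1555.3 Pacific chorus frogs per acre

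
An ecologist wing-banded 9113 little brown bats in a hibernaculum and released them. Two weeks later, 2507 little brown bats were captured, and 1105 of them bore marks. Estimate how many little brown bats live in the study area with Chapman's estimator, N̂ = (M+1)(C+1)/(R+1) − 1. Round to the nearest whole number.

N ≈ 20,666

N̂ = (9113+1)(2507+1)/(1105+1) − 1 = 9114·2508/1106 − 1
= 22857912/1106 − 1 ≈ 20667.2 − 1 ≈ 20666.2 → 20666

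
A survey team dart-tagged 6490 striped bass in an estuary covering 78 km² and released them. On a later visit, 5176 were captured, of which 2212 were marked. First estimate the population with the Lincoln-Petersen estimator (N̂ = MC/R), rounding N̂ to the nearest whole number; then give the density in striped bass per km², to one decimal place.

density ≈ 194.7 striped bass per km²

N̂ = 6490·5176/2212 = 33592240/2212 ≈ 15186.4 → 15186
Density = N̂ / area = 15186 / 78 ≈ 194.69 → 194.7 per km²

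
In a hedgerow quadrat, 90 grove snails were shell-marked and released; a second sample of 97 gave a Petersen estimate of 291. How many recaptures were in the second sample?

From N = M·C/R: R = M·C / N = 90·97 / 291 = 8730 / 291 = 30.

R = 30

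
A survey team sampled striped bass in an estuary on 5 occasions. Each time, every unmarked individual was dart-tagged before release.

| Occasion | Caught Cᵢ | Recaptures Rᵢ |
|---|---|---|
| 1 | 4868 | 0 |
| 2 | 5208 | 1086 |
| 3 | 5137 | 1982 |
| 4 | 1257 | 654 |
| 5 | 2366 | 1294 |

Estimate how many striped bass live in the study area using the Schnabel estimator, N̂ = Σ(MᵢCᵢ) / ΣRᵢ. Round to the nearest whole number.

Marked at large before each occasion: Mᵢ = Σⱼ<ᵢ (Cⱼ − Rⱼ) → M1=0, M2=4868, M3=8990, M4=12145, M5=12748
Σ MᵢCᵢ = 0·4868 + 4868·5208 + 8990·5137 + 12145·1257 + 12748·2366 = 0 + 25352544 + 46181630 + 15266265 + 30161768 = 116962207
Σ Rᵢ = 0 + 1086 + 1982 + 654 + 1294 = 5016
N̂ = 116962207 / 5016 ≈ 23317.8 → 23318

N ≈ 23,318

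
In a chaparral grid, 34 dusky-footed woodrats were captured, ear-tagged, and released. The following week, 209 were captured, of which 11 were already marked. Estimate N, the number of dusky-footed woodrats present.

N = 646

N = (34 × 209) / 11 = 7106 / 11 = 646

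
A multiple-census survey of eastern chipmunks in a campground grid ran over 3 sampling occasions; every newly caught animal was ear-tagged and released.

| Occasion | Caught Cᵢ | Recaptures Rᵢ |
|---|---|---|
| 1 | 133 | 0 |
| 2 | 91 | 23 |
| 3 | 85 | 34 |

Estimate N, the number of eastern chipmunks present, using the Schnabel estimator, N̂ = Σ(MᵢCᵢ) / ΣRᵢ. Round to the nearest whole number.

N ≈ 512

Marked at large before each occasion: Mᵢ = Σⱼ<ᵢ (Cⱼ − Rⱼ) → M1=0, M2=133, M3=201
Σ MᵢCᵢ = 0·133 + 133·91 + 201·85 = 0 + 12103 + 17085 = 29188
Σ Rᵢ = 0 + 23 + 34 = 57
N̂ = 29188 / 57 ≈ 512.1 → 512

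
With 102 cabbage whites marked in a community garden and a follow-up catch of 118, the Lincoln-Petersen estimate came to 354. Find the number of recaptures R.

R = 34

From N = M·C/R: R = M·C / N = 102·118 / 354 = 12036 / 354 = 34.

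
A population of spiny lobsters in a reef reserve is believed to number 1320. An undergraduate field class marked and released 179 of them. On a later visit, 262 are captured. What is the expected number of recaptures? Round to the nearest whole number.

expected recaptures ≈ 36

The marked fraction of the population is 179/1320, so in a sample of 262 expect C·(M/N) marked.
E[R] = 179 × 262 / 1320 = 46898 / 1320 ≈ 35.5 → 36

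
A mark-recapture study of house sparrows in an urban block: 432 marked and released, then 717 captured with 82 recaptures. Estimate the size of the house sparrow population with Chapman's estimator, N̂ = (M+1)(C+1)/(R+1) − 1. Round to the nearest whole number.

N ≈ 3745

N̂ = (432+1)(717+1)/(82+1) − 1 = 433·718/83 − 1
= 310894/83 − 1 ≈ 3745.7 − 1 ≈ 3744.7 → 3745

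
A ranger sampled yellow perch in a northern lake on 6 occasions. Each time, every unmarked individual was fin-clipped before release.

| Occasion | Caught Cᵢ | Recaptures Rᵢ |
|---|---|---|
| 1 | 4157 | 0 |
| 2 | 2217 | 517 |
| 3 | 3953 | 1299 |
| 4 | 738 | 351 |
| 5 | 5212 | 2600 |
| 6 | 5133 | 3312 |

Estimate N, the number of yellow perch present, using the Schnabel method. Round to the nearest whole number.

Marked at large before each occasion: Mᵢ = Σⱼ<ᵢ (Cⱼ − Rⱼ) → M1=0, M2=4157, M3=5857, M4=8511, M5=8898, M6=11510
Σ MᵢCᵢ = 0·4157 + 4157·2217 + 5857·3953 + 8511·738 + 8898·5212 + 11510·5133 = 0 + 9216069 + 23152721 + 6281118 + 46376376 + 59080830 = 144107114
Σ Rᵢ = 0 + 517 + 1299 + 351 + 2600 + 3312 = 8079
N̂ = 144107114 / 8079 ≈ 17837.2 → 17837

N ≈ 17,837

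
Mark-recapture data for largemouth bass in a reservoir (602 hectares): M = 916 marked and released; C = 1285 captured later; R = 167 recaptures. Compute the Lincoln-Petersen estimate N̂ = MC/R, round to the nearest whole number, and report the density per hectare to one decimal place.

density ≈ 11.7 largemouth bass per hectare

N̂ = 916·1285/167 = 1177060/167 ≈ 7048.3 → 7048
Density = N̂ / area = 7048 / 602 ≈ 11.71 → 11.7 per hectare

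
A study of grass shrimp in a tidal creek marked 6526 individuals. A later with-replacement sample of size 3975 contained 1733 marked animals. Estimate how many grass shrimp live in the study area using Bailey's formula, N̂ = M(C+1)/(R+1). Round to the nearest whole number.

N ≈ 14,964

N̂ = 6526·(3975+1)/(1733+1) = 6526·3976/1734 = 25947376/1734 ≈ 14963.9 → 14964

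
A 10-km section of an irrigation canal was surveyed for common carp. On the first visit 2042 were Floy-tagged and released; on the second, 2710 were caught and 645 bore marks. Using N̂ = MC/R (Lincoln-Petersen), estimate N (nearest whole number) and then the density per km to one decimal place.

density ≈ 858.0 common carp per km

N̂ = 2042·2710/645 = 5533820/645 ≈ 8579.6 → 8580
Density = N̂ / area = 8580 / 10 = 858.0 per km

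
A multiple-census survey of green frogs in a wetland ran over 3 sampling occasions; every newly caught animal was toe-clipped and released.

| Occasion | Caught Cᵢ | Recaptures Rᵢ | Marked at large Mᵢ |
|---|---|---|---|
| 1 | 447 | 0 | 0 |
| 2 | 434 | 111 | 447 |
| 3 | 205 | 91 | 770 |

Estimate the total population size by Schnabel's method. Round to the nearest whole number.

N ≈ 1742

Σ MᵢCᵢ = 0·447 + 447·434 + 770·205 = 0 + 193998 + 157850 = 351848
Σ Rᵢ = 0 + 111 + 91 = 202
N̂ = 351848 / 202 ≈ 1741.8 → 1742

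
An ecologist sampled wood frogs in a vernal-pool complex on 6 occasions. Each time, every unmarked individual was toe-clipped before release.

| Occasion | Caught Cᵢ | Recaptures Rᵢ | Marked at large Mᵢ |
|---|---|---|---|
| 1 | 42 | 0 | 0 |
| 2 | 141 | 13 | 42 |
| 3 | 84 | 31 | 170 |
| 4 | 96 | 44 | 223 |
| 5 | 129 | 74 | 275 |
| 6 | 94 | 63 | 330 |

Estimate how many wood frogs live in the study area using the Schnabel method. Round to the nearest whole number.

N ≈ 480

Σ MᵢCᵢ = 0·42 + 42·141 + 170·84 + 223·96 + 275·129 + 330·94 = 0 + 5922 + 14280 + 21408 + 35475 + 31020 = 108105
Σ Rᵢ = 0 + 13 + 31 + 44 + 74 + 63 = 225
N̂ = 108105 / 225 ≈ 480.47 → 480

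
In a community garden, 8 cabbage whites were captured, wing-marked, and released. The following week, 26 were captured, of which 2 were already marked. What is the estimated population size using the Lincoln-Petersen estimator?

Lincoln-Petersen assumes M/N = R/C, so N = M·C / R.
N = (8 × 26) / 2 = 208 / 2 = 104

N = 104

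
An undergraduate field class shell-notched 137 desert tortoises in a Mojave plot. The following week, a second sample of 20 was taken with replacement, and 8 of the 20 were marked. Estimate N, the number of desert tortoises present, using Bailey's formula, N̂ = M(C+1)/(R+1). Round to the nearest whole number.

N ≈ 320

N̂ = 137·(20+1)/(8+1) = 137·21/9 = 2877/9 ≈ 319.7 → 320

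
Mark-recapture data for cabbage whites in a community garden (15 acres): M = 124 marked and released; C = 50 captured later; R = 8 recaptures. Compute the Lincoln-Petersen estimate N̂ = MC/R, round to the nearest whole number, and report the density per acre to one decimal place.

density ≈ 51.7 cabbage whites per acre

N̂ = 124·50/8 = 6200/8 = 775
Density = N̂ / area = 775 / 15 ≈ 51.67 → 51.7 per acre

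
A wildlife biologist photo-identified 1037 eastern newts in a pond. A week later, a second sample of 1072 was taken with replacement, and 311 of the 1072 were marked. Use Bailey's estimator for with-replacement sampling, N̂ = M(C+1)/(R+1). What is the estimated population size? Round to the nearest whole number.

N ≈ 3566

N̂ = 1037·(1072+1)/(311+1) = 1037·1073/312 = 1112701/312 ≈ 3566.3 → 3566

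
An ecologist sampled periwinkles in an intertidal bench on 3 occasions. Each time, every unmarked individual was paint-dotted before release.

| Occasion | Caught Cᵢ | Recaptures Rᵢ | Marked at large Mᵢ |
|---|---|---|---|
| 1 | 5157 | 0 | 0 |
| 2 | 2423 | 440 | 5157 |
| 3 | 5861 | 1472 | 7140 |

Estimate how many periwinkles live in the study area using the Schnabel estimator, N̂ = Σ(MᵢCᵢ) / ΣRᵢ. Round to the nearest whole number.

N ≈ 28,422

Σ MᵢCᵢ = 0·5157 + 5157·2423 + 7140·5861 = 0 + 12495411 + 41847540 = 54342951
Σ Rᵢ = 0 + 440 + 1472 = 1912
N̂ = 54342951 / 1912 ≈ 28422.0 → 28422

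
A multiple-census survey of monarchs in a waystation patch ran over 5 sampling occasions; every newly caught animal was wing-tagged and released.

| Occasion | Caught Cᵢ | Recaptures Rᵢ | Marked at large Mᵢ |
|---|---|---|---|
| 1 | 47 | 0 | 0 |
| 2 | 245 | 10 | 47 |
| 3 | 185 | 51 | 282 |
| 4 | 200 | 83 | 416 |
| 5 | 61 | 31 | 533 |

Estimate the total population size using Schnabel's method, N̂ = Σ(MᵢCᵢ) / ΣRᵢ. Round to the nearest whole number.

Σ MᵢCᵢ = 0·47 + 47·245 + 282·185 + 416·200 + 533·61 = 0 + 11515 + 52170 + 83200 + 32513 = 179398
Σ Rᵢ = 0 + 10 + 51 + 83 + 31 = 175
N̂ = 179398 / 175 ≈ 1025.1 → 1025

N ≈ 1025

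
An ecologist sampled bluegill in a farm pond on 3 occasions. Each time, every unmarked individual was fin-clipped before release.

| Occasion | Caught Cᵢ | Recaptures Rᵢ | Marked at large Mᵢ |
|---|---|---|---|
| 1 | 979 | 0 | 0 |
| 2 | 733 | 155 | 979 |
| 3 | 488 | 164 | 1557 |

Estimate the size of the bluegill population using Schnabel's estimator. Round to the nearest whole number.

Σ MᵢCᵢ = 0·979 + 979·733 + 1557·488 = 0 + 717607 + 759816 = 1477423
Σ Rᵢ = 0 + 155 + 164 = 319
N̂ = 1477423 / 319 ≈ 4631.4 → 4631

N ≈ 4631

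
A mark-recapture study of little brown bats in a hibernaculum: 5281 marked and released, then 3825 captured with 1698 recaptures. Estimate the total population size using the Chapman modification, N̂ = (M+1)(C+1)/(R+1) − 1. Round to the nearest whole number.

N ≈ 11,894

N̂ = (5281+1)(3825+1)/(1698+1) − 1 = 5282·3826/1699 − 1
= 20208932/1699 − 1 ≈ 11894.6 − 1 ≈ 11893.6 → 11894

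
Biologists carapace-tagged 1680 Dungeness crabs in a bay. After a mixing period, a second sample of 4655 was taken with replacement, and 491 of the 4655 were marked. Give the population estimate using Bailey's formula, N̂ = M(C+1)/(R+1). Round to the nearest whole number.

N̂ = 1680·(4655+1)/(491+1) = 1680·4656/492 = 7822080/492 ≈ 15898.5 → 15899

N ≈ 15,899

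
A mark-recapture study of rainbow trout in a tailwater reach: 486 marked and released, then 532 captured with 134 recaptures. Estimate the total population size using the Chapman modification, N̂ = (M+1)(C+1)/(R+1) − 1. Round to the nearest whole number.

N̂ = (486+1)(532+1)/(134+1) − 1 = 487·533/135 − 1
= 259571/135 − 1 ≈ 1922.7 − 1 ≈ 1921.7 → 1922

N ≈ 1922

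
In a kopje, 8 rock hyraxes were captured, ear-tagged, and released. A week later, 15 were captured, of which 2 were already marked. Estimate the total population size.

N = (8 × 15) / 2 = 120 / 2 = 60

N = 60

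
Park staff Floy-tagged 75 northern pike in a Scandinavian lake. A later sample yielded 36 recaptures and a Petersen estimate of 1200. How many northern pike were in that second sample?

C = 576

From N = M·C/R: C = N·R / M = 1200·36 / 75 = 43200 / 75 = 576.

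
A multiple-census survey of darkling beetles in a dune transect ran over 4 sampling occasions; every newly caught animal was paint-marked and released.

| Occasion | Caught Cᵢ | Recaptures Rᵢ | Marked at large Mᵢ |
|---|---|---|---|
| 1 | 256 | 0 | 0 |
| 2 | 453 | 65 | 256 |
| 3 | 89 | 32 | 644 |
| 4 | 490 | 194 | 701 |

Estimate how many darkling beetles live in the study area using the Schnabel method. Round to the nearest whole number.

N ≈ 1776

Σ MᵢCᵢ = 0·256 + 256·453 + 644·89 + 701·490 = 0 + 115968 + 57316 + 343490 = 516774
Σ Rᵢ = 0 + 65 + 32 + 194 = 291
N̂ = 516774 / 291 ≈ 1775.9 → 1776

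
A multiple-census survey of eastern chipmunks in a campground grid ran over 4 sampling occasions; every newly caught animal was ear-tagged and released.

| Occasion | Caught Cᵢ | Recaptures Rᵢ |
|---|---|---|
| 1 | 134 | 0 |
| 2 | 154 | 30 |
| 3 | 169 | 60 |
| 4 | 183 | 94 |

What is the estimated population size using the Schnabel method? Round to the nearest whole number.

N ≈ 714

Marked at large before each occasion: Mᵢ = Σⱼ<ᵢ (Cⱼ − Rⱼ) → M1=0, M2=134, M3=258, M4=367
Σ MᵢCᵢ = 0·134 + 134·154 + 258·169 + 367·183 = 0 + 20636 + 43602 + 67161 = 131399
Σ Rᵢ = 0 + 30 + 60 + 94 = 184
N̂ = 131399 / 184 ≈ 714.1 → 714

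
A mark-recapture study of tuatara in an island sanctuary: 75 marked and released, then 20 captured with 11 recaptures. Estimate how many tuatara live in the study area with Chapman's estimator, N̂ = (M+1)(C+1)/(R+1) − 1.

N = 132

N̂ = (75+1)(20+1)/(11+1) − 1 = 76·21/12 − 1
= 1596/12 − 1 = 133 − 1 = 132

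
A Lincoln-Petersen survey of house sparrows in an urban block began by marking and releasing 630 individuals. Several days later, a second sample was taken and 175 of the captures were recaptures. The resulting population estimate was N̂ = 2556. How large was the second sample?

From N = M·C/R: C = N·R / M = 2556·175 / 630 = 447300 / 630 = 710.

C = 710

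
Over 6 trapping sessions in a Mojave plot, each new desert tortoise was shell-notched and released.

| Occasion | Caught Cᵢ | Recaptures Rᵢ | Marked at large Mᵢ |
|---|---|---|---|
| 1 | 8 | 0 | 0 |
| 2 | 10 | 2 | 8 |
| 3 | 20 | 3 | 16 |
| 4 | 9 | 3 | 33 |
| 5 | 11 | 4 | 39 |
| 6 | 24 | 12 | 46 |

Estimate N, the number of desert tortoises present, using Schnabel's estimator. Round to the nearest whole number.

Σ MᵢCᵢ = 0·8 + 8·10 + 16·20 + 33·9 + 39·11 + 46·24 = 0 + 80 + 320 + 297 + 429 + 1104 = 2230
Σ Rᵢ = 0 + 2 + 3 + 3 + 4 + 12 = 24
N̂ = 2230 / 24 ≈ 92.9 → 93

N ≈ 93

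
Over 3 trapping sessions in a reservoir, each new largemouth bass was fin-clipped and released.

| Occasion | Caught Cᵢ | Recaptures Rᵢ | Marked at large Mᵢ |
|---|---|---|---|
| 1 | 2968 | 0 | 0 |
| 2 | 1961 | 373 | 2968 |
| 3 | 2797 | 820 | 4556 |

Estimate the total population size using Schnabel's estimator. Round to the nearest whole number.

N ≈ 15,560

Σ MᵢCᵢ = 0·2968 + 2968·1961 + 4556·2797 = 0 + 5820248 + 12743132 = 18563380
Σ Rᵢ = 0 + 373 + 820 = 1193
N̂ = 18563380 / 1193 ≈ 15560.3 → 15560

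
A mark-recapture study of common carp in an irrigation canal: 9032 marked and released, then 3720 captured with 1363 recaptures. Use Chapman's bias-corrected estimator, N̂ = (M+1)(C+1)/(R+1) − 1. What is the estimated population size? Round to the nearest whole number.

N̂ = (9032+1)(3720+1)/(1363+1) − 1 = 9033·3721/1364 − 1
= 33611793/1364 − 1 ≈ 24642.1 − 1 ≈ 24641.1 → 24641

N ≈ 24,641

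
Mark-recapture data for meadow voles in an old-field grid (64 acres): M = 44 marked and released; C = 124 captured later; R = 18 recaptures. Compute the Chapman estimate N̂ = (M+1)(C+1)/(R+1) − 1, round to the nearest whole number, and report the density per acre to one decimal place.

N̂ = 45·125/19 − 1 = 5625/19 − 1 ≈ 295.1 → 295
Density = N̂ / area = 295 / 64 ≈ 4.61 → 4.6 per acre

density ≈ 4.6 meadow voles per acre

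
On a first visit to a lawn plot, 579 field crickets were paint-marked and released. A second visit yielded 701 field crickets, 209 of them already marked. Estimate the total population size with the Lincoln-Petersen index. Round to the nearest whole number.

Lincoln-Petersen assumes M/N = R/C, so N = M·C / R.
N = (579 × 701) / 209 = 405879 / 209 ≈ 1942.0 → 1942

N ≈ 1942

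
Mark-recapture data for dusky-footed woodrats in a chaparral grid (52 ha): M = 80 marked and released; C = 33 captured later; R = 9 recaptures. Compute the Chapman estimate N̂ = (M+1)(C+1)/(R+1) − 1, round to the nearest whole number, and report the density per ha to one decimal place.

density ≈ 5.3 dusky-footed woodrats per ha

N̂ = 81·34/10 − 1 = 2754/10 − 1 ≈ 274.4 → 274
Density = N̂ / area = 274 / 52 ≈ 5.27 → 5.3 per ha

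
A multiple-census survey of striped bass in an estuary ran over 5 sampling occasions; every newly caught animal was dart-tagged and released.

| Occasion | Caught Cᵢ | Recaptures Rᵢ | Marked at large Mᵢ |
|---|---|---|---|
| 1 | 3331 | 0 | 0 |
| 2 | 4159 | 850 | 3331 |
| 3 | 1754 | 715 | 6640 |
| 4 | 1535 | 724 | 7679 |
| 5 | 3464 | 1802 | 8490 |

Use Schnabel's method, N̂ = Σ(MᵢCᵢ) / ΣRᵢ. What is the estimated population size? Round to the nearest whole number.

Σ MᵢCᵢ = 0·3331 + 3331·4159 + 6640·1754 + 7679·1535 + 8490·3464 = 0 + 13853629 + 11646560 + 11787265 + 29409360 = 66696814
Σ Rᵢ = 0 + 850 + 715 + 724 + 1802 = 4091
N̂ = 66696814 / 4091 ≈ 16303.3 → 16303

N ≈ 16,303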